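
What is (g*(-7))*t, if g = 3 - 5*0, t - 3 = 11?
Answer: -294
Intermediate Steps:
t = 14 (t = 3 + 11 = 14)
g = 3 (g = 3 + 0 = 3)
(g*(-7))*t = (3*(-7))*14 = -21*14 = -294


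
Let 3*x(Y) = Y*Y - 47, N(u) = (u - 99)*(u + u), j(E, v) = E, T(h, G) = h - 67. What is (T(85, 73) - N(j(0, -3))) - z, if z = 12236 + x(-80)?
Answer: -43007/3 ≈ -14336.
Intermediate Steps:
T(h, G) = -67 + h
N(u) = 2*u*(-99 + u) (N(u) = (-99 + u)*(2*u) = 2*u*(-99 + u))
x(Y) = -47/3 + Y²/3 (x(Y) = (Y*Y - 47)/3 = (Y² - 47)/3 = (-47 + Y²)/3 = -47/3 + Y²/3)
z = 43061/3 (z = 12236 + (-47/3 + (⅓)*(-80)²) = 12236 + (-47/3 + (⅓)*6400) = 12236 + (-47/3 + 6400/3) = 12236 + 6353/3 = 43061/3 ≈ 14354.)
(T(85, 73) - N(j(0, -3))) - z = ((-67 + 85) - 2*0*(-99 + 0)) - 1*43061/3 = (18 - 2*0*(-99)) - 43061/3 = (18 - 1*0) - 43061/3 = (18 + 0) - 43061/3 = 18 - 43061/3 = -43007/3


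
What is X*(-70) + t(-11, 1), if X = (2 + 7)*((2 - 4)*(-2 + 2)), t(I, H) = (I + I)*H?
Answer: -22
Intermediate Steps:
t(I, H) = 2*H*I (t(I, H) = (2*I)*H = 2*H*I)
X = 0 (X = 9*(-2*0) = 9*0 = 0)
X*(-70) + t(-11, 1) = 0*(-70) + 2*1*(-11) = 0 - 22 = -22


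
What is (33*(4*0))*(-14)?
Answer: 0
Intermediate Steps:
(33*(4*0))*(-14) = (33*0)*(-14) = 0*(-14) = 0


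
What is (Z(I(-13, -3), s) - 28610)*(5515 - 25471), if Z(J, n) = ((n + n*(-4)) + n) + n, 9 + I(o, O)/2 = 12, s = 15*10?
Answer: 573934560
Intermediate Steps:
s = 150
I(o, O) = 6 (I(o, O) = -18 + 2*12 = -18 + 24 = 6)
Z(J, n) = -n (Z(J, n) = ((n - 4*n) + n) + n = (-3*n + n) + n = -2*n + n = -n)
(Z(I(-13, -3), s) - 28610)*(5515 - 25471) = (-1*150 - 28610)*(5515 - 25471) = (-150 - 28610)*(-19956) = -28760*(-19956) = 573934560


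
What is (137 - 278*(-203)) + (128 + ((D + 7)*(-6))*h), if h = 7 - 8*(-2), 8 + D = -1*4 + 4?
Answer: 56837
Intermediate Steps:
D = -8 (D = -8 + (-1*4 + 4) = -8 + (-4 + 4) = -8 + 0 = -8)
h = 23 (h = 7 + 16 = 23)
(137 - 278*(-203)) + (128 + ((D + 7)*(-6))*h) = (137 - 278*(-203)) + (128 + ((-8 + 7)*(-6))*23) = (137 + 56434) + (128 - 1*(-6)*23) = 56571 + (128 + 6*23) = 56571 + (128 + 138) = 56571 + 266 = 56837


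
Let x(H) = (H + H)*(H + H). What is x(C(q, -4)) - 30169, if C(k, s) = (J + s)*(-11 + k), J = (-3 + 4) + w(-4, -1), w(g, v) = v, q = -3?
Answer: -17625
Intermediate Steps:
J = 0 (J = (-3 + 4) - 1 = 1 - 1 = 0)
C(k, s) = s*(-11 + k) (C(k, s) = (0 + s)*(-11 + k) = s*(-11 + k))
x(H) = 4*H**2 (x(H) = (2*H)*(2*H) = 4*H**2)
x(C(q, -4)) - 30169 = 4*(-4*(-11 - 3))**2 - 30169 = 4*(-4*(-14))**2 - 30169 = 4*56**2 - 30169 = 4*3136 - 30169 = 12544 - 30169 = -17625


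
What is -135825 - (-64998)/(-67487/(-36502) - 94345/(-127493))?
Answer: -1333921782400797/12047901281 ≈ -1.1072e+5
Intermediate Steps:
-135825 - (-64998)/(-67487/(-36502) - 94345/(-127493)) = -135825 - (-64998)/(-67487*(-1/36502) - 94345*(-1/127493)) = -135825 - (-64998)/(67487/36502 + 94345/127493) = -135825 - (-64998)/12047901281/4653749486 = -135825 - (-64998)*4653749486/12047901281 = -135825 - 1*(-302484409091028/12047901281) = -135825 + 302484409091028/12047901281 = -1333921782400797/12047901281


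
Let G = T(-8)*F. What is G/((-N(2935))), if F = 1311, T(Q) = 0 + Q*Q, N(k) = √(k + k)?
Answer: -41952*√5870/2935 ≈ -1095.1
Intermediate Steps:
N(k) = √2*√k (N(k) = √(2*k) = √2*√k)
T(Q) = Q² (T(Q) = 0 + Q² = Q²)
G = 83904 (G = (-8)²*1311 = 64*1311 = 83904)
G/((-N(2935))) = 83904/((-√2*√2935)) = 83904/((-√5870)) = 83904*(-√5870/5870) = -41952*√5870/2935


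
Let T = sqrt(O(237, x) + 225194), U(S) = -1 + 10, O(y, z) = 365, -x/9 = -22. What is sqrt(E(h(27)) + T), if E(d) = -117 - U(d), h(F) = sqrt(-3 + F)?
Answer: sqrt(-126 + sqrt(225559)) ≈ 18.680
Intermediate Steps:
x = 198 (x = -9*(-22) = 198)
U(S) = 9
T = sqrt(225559) (T = sqrt(365 + 225194) = sqrt(225559) ≈ 474.93)
E(d) = -126 (E(d) = -117 - 1*9 = -117 - 9 = -126)
sqrt(E(h(27)) + T) = sqrt(-126 + sqrt(225559))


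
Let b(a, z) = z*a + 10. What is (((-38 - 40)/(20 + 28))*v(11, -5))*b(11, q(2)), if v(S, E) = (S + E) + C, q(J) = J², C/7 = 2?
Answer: -1755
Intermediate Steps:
C = 14 (C = 7*2 = 14)
v(S, E) = 14 + E + S (v(S, E) = (S + E) + 14 = (E + S) + 14 = 14 + E + S)
b(a, z) = 10 + a*z (b(a, z) = a*z + 10 = 10 + a*z)
(((-38 - 40)/(20 + 28))*v(11, -5))*b(11, q(2)) = (((-38 - 40)/(20 + 28))*(14 - 5 + 11))*(10 + 11*2²) = (-78/48*20)*(10 + 11*4) = (-78*1/48*20)*(10 + 44) = -13/8*20*54 = -65/2*54 = -1755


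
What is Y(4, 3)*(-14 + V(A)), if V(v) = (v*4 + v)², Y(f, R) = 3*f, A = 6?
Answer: 10632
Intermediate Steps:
V(v) = 25*v² (V(v) = (4*v + v)² = (5*v)² = 25*v²)
Y(4, 3)*(-14 + V(A)) = (3*4)*(-14 + 25*6²) = 12*(-14 + 25*36) = 12*(-14 + 900) = 12*886 = 10632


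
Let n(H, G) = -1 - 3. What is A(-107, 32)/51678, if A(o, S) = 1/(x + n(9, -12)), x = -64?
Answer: -1/3514104 ≈ -2.8457e-7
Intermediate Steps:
n(H, G) = -4
A(o, S) = -1/68 (A(o, S) = 1/(-64 - 4) = 1/(-68) = -1/68)
A(-107, 32)/51678 = -1/68/51678 = -1/68*1/51678 = -1/3514104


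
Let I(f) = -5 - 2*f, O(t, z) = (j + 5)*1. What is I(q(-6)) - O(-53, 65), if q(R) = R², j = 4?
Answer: -86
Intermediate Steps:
O(t, z) = 9 (O(t, z) = (4 + 5)*1 = 9*1 = 9)
I(q(-6)) - O(-53, 65) = (-5 - 2*(-6)²) - 1*9 = (-5 - 2*36) - 9 = (-5 - 72) - 9 = -77 - 9 = -86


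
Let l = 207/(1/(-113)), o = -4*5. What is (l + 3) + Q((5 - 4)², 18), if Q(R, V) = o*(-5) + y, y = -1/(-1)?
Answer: -23287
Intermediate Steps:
o = -20
y = 1 (y = -1*(-1) = 1)
Q(R, V) = 101 (Q(R, V) = -20*(-5) + 1 = 100 + 1 = 101)
l = -23391 (l = 207/(-1/113) = 207*(-113) = -23391)
(l + 3) + Q((5 - 4)², 18) = (-23391 + 3) + 101 = -23388 + 101 = -23287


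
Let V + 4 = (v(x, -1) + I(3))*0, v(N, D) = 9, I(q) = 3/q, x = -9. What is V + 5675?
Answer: 5671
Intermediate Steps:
V = -4 (V = -4 + (9 + 3/3)*0 = -4 + (9 + 3*(⅓))*0 = -4 + (9 + 1)*0 = -4 + 10*0 = -4 + 0 = -4)
V + 5675 = -4 + 5675 = 5671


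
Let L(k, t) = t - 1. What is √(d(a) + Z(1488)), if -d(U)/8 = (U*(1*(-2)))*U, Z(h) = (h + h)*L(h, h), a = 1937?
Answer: 4*√4028551 ≈ 8028.5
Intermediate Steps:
L(k, t) = -1 + t
Z(h) = 2*h*(-1 + h) (Z(h) = (h + h)*(-1 + h) = (2*h)*(-1 + h) = 2*h*(-1 + h))
d(U) = 16*U² (d(U) = -8*U*(1*(-2))*U = -8*U*(-2)*U = -8*(-2*U)*U = -(-16)*U² = 16*U²)
√(d(a) + Z(1488)) = √(16*1937² + 2*1488*(-1 + 1488)) = √(16*3751969 + 2*1488*1487) = √(60031504 + 4425312) = √64456816 = 4*√4028551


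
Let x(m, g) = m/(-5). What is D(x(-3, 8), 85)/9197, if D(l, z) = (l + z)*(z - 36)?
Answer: 20972/45985 ≈ 0.45606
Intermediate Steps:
x(m, g) = -m/5 (x(m, g) = m*(-⅕) = -m/5)
D(l, z) = (-36 + z)*(l + z) (D(l, z) = (l + z)*(-36 + z) = (-36 + z)*(l + z))
D(x(-3, 8), 85)/9197 = (85² - (-36)*(-3)/5 - 36*85 - ⅕*(-3)*85)/9197 = (7225 - 36*⅗ - 3060 + (⅗)*85)*(1/9197) = (7225 - 108/5 - 3060 + 51)*(1/9197) = (20972/5)*(1/9197) = 20972/45985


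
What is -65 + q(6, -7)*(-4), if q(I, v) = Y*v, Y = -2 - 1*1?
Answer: -149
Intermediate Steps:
Y = -3 (Y = -2 - 1 = -3)
q(I, v) = -3*v
-65 + q(6, -7)*(-4) = -65 - 3*(-7)*(-4) = -65 + 21*(-4) = -65 - 84 = -149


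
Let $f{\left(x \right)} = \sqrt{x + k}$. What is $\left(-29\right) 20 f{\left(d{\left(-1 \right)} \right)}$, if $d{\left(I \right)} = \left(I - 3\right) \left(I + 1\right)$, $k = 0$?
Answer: $0$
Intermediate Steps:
$d{\left(I \right)} = \left(1 + I\right) \left(-3 + I\right)$ ($d{\left(I \right)} = \left(-3 + I\right) \left(1 + I\right) = \left(1 + I\right) \left(-3 + I\right)$)
$f{\left(x \right)} = \sqrt{x}$ ($f{\left(x \right)} = \sqrt{x + 0} = \sqrt{x}$)
$\left(-29\right) 20 f{\left(d{\left(-1 \right)} \right)} = \left(-29\right) 20 \sqrt{-3 + \left(-1\right)^{2} - -2} = - 580 \sqrt{-3 + 1 + 2} = - 580 \sqrt{0} = \left(-580\right) 0 = 0$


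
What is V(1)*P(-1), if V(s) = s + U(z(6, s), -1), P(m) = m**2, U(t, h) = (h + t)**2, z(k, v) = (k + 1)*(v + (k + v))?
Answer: 3026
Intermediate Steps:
z(k, v) = (1 + k)*(k + 2*v)
V(s) = s + (41 + 14*s)**2 (V(s) = s + (-1 + (6 + 6**2 + 2*s + 2*6*s))**2 = s + (-1 + (6 + 36 + 2*s + 12*s))**2 = s + (-1 + (42 + 14*s))**2 = s + (41 + 14*s)**2)
V(1)*P(-1) = (1 + (41 + 14*1)**2)*(-1)**2 = (1 + (41 + 14)**2)*1 = (1 + 55**2)*1 = (1 + 3025)*1 = 3026*1 = 3026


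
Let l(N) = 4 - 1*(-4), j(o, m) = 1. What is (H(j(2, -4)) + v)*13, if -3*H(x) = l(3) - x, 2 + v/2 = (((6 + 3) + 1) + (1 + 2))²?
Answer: 12935/3 ≈ 4311.7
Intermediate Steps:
l(N) = 8 (l(N) = 4 + 4 = 8)
v = 334 (v = -4 + 2*(((6 + 3) + 1) + (1 + 2))² = -4 + 2*((9 + 1) + 3)² = -4 + 2*(10 + 3)² = -4 + 2*13² = -4 + 2*169 = -4 + 338 = 334)
H(x) = -8/3 + x/3 (H(x) = -(8 - x)/3 = -8/3 + x/3)
(H(j(2, -4)) + v)*13 = ((-8/3 + (⅓)*1) + 334)*13 = ((-8/3 + ⅓) + 334)*13 = (-7/3 + 334)*13 = (995/3)*13 = 12935/3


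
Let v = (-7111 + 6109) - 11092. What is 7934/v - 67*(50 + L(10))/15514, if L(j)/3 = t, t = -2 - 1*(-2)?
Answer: -40900744/46906579 ≈ -0.87196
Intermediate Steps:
t = 0 (t = -2 + 2 = 0)
L(j) = 0 (L(j) = 3*0 = 0)
v = -12094 (v = -1002 - 11092 = -12094)
7934/v - 67*(50 + L(10))/15514 = 7934/(-12094) - 67*(50 + 0)/15514 = 7934*(-1/12094) - 67*50*(1/15514) = -3967/6047 - 3350*1/15514 = -3967/6047 - 1675/7757 = -40900744/46906579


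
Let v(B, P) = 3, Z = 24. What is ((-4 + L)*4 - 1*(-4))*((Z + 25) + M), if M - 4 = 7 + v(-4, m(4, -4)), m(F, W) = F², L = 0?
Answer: -756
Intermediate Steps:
M = 14 (M = 4 + (7 + 3) = 4 + 10 = 14)
((-4 + L)*4 - 1*(-4))*((Z + 25) + M) = ((-4 + 0)*4 - 1*(-4))*((24 + 25) + 14) = (-4*4 + 4)*(49 + 14) = (-16 + 4)*63 = -12*63 = -756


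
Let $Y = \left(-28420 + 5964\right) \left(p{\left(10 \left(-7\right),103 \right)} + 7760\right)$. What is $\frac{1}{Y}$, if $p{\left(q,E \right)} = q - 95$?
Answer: $- \frac{1}{170553320} \approx -5.8633 \cdot 10^{-9}$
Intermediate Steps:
$p{\left(q,E \right)} = -95 + q$
$Y = -170553320$ ($Y = \left(-28420 + 5964\right) \left(\left(-95 + 10 \left(-7\right)\right) + 7760\right) = - 22456 \left(\left(-95 - 70\right) + 7760\right) = - 22456 \left(-165 + 7760\right) = \left(-22456\right) 7595 = -170553320$)
$\frac{1}{Y} = \frac{1}{-170553320} = - \frac{1}{170553320}$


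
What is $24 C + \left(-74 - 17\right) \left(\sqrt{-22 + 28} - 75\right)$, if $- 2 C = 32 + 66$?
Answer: $5649 - 91 \sqrt{6} \approx 5426.1$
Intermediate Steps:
$C = -49$ ($C = - \frac{32 + 66}{2} = \left(- \frac{1}{2}\right) 98 = -49$)
$24 C + \left(-74 - 17\right) \left(\sqrt{-22 + 28} - 75\right) = 24 \left(-49\right) + \left(-74 - 17\right) \left(\sqrt{-22 + 28} - 75\right) = -1176 - 91 \left(\sqrt{6} - 75\right) = -1176 - 91 \left(-75 + \sqrt{6}\right) = -1176 + \left(6825 - 91 \sqrt{6}\right) = 5649 - 91 \sqrt{6}$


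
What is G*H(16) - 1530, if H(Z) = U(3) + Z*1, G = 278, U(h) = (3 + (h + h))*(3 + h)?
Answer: 17930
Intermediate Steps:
U(h) = (3 + h)*(3 + 2*h) (U(h) = (3 + 2*h)*(3 + h) = (3 + h)*(3 + 2*h))
H(Z) = 54 + Z (H(Z) = (9 + 2*3² + 9*3) + Z*1 = (9 + 2*9 + 27) + Z = (9 + 18 + 27) + Z = 54 + Z)
G*H(16) - 1530 = 278*(54 + 16) - 1530 = 278*70 - 1530 = 19460 - 1530 = 17930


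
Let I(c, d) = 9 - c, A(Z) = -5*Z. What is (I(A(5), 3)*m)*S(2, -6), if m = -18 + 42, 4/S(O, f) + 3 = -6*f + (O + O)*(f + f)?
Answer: -1088/5 ≈ -217.60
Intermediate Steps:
S(O, f) = 4/(-3 - 6*f + 4*O*f) (S(O, f) = 4/(-3 + (-6*f + (O + O)*(f + f))) = 4/(-3 + (-6*f + (2*O)*(2*f))) = 4/(-3 + (-6*f + 4*O*f)) = 4/(-3 - 6*f + 4*O*f))
m = 24
(I(A(5), 3)*m)*S(2, -6) = ((9 - (-5)*5)*24)*(4/(-3 - 6*(-6) + 4*2*(-6))) = ((9 - 1*(-25))*24)*(4/(-3 + 36 - 48)) = ((9 + 25)*24)*(4/(-15)) = (34*24)*(4*(-1/15)) = 816*(-4/15) = -1088/5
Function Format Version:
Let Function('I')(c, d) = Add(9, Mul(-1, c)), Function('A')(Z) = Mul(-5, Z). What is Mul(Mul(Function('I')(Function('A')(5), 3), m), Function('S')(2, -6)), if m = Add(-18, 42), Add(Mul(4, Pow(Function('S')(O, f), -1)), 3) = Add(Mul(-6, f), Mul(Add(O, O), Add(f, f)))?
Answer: Rational(-1088, 5) ≈ -217.60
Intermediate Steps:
Function('S')(O, f) = Mul(4, Pow(Add(-3, Mul(-6, f), Mul(4, O, f)), -1)) (Function('S')(O, f) = Mul(4, Pow(Add(-3, Add(Mul(-6, f), Mul(Add(O, O), Add(f, f)))), -1)) = Mul(4, Pow(Add(-3, Add(Mul(-6, f), Mul(Mul(2, O), Mul(2, f)))), -1)) = Mul(4, Pow(Add(-3, Add(Mul(-6, f), Mul(4, O, f))), -1)) = Mul(4, Pow(Add(-3, Mul(-6, f), Mul(4, O, f)), -1)))
m = 24
Mul(Mul(Function('I')(Function('A')(5), 3), m), Function('S')(2, -6)) = Mul(Mul(Add(9, Mul(-1, Mul(-5, 5))), 24), Mul(4, Pow(Add(-3, Mul(-6, -6), Mul(4, 2, -6)), -1))) = Mul(Mul(Add(9, Mul(-1, -25)), 24), Mul(4, Pow(Add(-3, 36, -48), -1))) = Mul(Mul(Add(9, 25), 24), Mul(4, Pow(-15, -1))) = Mul(Mul(34, 24), Mul(4, Rational(-1, 15))) = Mul(816, Rational(-4, 15)) = Rational(-1088, 5)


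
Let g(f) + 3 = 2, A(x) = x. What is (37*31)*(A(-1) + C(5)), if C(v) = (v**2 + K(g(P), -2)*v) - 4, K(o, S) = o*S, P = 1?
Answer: 34410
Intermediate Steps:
g(f) = -1 (g(f) = -3 + 2 = -1)
K(o, S) = S*o
C(v) = -4 + v**2 + 2*v (C(v) = (v**2 + (-2*(-1))*v) - 4 = (v**2 + 2*v) - 4 = -4 + v**2 + 2*v)
(37*31)*(A(-1) + C(5)) = (37*31)*(-1 + (-4 + 5**2 + 2*5)) = 1147*(-1 + (-4 + 25 + 10)) = 1147*(-1 + 31) = 1147*30 = 34410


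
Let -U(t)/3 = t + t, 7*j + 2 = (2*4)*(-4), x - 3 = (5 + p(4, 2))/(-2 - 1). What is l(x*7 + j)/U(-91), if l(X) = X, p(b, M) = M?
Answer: -2/5733 ≈ -0.00034886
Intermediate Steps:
x = 2/3 (x = 3 + (5 + 2)/(-2 - 1) = 3 + 7/(-3) = 3 + 7*(-1/3) = 3 - 7/3 = 2/3 ≈ 0.66667)
j = -34/7 (j = -2/7 + ((2*4)*(-4))/7 = -2/7 + (8*(-4))/7 = -2/7 + (1/7)*(-32) = -2/7 - 32/7 = -34/7 ≈ -4.8571)
U(t) = -6*t (U(t) = -3*(t + t) = -6*t)
l(x*7 + j)/U(-91) = ((2/3)*7 - 34/7)/((-6*(-91))) = (14/3 - 34/7)/546 = -4/21*1/546 = -2/5733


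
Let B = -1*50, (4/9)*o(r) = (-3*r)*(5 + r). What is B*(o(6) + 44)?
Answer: 20075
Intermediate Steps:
o(r) = -27*r*(5 + r)/4 (o(r) = 9*((-3*r)*(5 + r))/4 = 9*(-3*r*(5 + r))/4 = -27*r*(5 + r)/4)
B = -50
B*(o(6) + 44) = -50*(-27/4*6*(5 + 6) + 44) = -50*(-27/4*6*11 + 44) = -50*(-891/2 + 44) = -50*(-803/2) = 20075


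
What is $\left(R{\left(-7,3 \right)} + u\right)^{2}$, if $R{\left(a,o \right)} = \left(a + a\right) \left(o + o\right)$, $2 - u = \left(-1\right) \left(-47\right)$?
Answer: $16641$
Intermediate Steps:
$u = -45$ ($u = 2 - \left(-1\right) \left(-47\right) = 2 - 47 = -45$)
$R{\left(a,o \right)} = 4 a o$ ($R{\left(a,o \right)} = 2 a 2 o = 4 a o$)
$\left(R{\left(-7,3 \right)} + u\right)^{2} = \left(4 \left(-7\right) 3 - 45\right)^{2} = \left(-84 - 45\right)^{2} = \left(-129\right)^{2} = 16641$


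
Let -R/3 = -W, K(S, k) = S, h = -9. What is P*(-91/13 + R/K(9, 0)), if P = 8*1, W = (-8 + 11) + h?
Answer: -72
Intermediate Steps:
W = -6 (W = (-8 + 11) - 9 = 3 - 9 = -6)
R = -18 (R = -(-3)*(-6) = -3*6 = -18)
P = 8
P*(-91/13 + R/K(9, 0)) = 8*(-91/13 - 18/9) = 8*(-91*1/13 - 18*⅑) = 8*(-7 - 2) = 8*(-9) = -72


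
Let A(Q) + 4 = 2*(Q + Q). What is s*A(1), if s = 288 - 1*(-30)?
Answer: 0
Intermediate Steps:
A(Q) = -4 + 4*Q (A(Q) = -4 + 2*(Q + Q) = -4 + 2*(2*Q) = -4 + 4*Q)
s = 318 (s = 288 + 30 = 318)
s*A(1) = 318*(-4 + 4*1) = 318*(-4 + 4) = 318*0 = 0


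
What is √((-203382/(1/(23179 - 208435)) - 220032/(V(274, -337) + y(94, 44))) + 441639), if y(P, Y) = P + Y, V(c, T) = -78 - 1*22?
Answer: 3*√1511313329143/19 ≈ 1.9411e+5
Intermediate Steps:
V(c, T) = -100 (V(c, T) = -78 - 22 = -100)
√((-203382/(1/(23179 - 208435)) - 220032/(V(274, -337) + y(94, 44))) + 441639) = √((-203382/(1/(23179 - 208435)) - 220032/(-100 + (94 + 44))) + 441639) = √((-203382/(1/(-185256)) - 220032/(-100 + 138)) + 441639) = √((-203382/(-1/185256) - 220032/38) + 441639) = √((-203382*(-185256) - 220032*1/38) + 441639) = √((37677735792 - 110016/19) + 441639) = √(715876870032/19 + 441639) = √(715885261173/19) = 3*√1511313329143/19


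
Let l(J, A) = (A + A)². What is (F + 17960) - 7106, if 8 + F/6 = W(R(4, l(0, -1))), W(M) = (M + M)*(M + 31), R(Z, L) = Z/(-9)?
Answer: 287362/27 ≈ 10643.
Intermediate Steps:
l(J, A) = 4*A² (l(J, A) = (2*A)² = 4*A²)
R(Z, L) = -Z/9 (R(Z, L) = Z*(-⅑) = -Z/9)
W(M) = 2*M*(31 + M) (W(M) = (2*M)*(31 + M) = 2*M*(31 + M))
F = -5696/27 (F = -48 + 6*(2*(-⅑*4)*(31 - ⅑*4)) = -48 + 6*(2*(-4/9)*(31 - 4/9)) = -48 + 6*(2*(-4/9)*(275/9)) = -48 + 6*(-2200/81) = -48 - 4400/27 = -5696/27 ≈ -210.96)
(F + 17960) - 7106 = (-5696/27 + 17960) - 7106 = 479224/27 - 7106 = 287362/27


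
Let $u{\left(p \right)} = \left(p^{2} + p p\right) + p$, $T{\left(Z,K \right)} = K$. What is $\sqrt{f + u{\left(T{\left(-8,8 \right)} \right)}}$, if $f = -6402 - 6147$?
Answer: $i \sqrt{12413} \approx 111.41 i$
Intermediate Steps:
$f = -12549$
$u{\left(p \right)} = p + 2 p^{2}$ ($u{\left(p \right)} = \left(p^{2} + p^{2}\right) + p = 2 p^{2} + p = p + 2 p^{2}$)
$\sqrt{f + u{\left(T{\left(-8,8 \right)} \right)}} = \sqrt{-12549 + 8 \left(1 + 2 \cdot 8\right)} = \sqrt{-12549 + 8 \left(1 + 16\right)} = \sqrt{-12549 + 8 \cdot 17} = \sqrt{-12549 + 136} = \sqrt{-12413} = i \sqrt{12413}$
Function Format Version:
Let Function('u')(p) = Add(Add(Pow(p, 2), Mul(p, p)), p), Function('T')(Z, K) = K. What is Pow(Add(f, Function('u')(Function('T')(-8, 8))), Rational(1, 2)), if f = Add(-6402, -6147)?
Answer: Mul(I, Pow(12413, Rational(1, 2))) ≈ Mul(111.41, I)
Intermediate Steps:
f = -12549
Function('u')(p) = Add(p, Mul(2, Pow(p, 2))) (Function('u')(p) = Add(Add(Pow(p, 2), Pow(p, 2)), p) = Add(Mul(2, Pow(p, 2)), p) = Add(p, Mul(2, Pow(p, 2))))
Pow(Add(f, Function('u')(Function('T')(-8, 8))), Rational(1, 2)) = Pow(Add(-12549, Mul(8, Add(1, Mul(2, 8)))), Rational(1, 2)) = Pow(Add(-12549, Mul(8, Add(1, 16))), Rational(1, 2)) = Pow(Add(-12549, Mul(8, 17)), Rational(1, 2)) = Pow(Add(-12549, 136), Rational(1, 2)) = Pow(-12413, Rational(1, 2)) = Mul(I, Pow(12413, Rational(1, 2)))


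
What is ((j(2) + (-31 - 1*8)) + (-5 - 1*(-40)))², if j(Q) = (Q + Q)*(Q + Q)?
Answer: 144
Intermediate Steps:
j(Q) = 4*Q² (j(Q) = (2*Q)*(2*Q) = 4*Q²)
((j(2) + (-31 - 1*8)) + (-5 - 1*(-40)))² = ((4*2² + (-31 - 1*8)) + (-5 - 1*(-40)))² = ((4*4 + (-31 - 8)) + (-5 + 40))² = ((16 - 39) + 35)² = (-23 + 35)² = 12² = 144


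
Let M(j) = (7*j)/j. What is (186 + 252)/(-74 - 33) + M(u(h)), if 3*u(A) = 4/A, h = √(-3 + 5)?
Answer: 311/107 ≈ 2.9065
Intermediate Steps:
h = √2 ≈ 1.4142
u(A) = 4/(3*A) (u(A) = (4/A)/3 = 4/(3*A))
M(j) = 7
(186 + 252)/(-74 - 33) + M(u(h)) = (186 + 252)/(-74 - 33) + 7 = 438/(-107) + 7 = 438*(-1/107) + 7 = -438/107 + 7 = 311/107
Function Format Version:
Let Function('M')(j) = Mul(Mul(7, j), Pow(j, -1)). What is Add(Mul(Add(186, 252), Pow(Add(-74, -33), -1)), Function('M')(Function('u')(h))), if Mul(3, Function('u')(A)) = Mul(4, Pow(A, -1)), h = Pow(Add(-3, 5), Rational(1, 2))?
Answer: Rational(311, 107) ≈ 2.9065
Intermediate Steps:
h = Pow(2, Rational(1, 2)) ≈ 1.4142
Function('u')(A) = Mul(Rational(4, 3), Pow(A, -1)) (Function('u')(A) = Mul(Rational(1, 3), Mul(4, Pow(A, -1))) = Mul(Rational(4, 3), Pow(A, -1)))
Function('M')(j) = 7
Add(Mul(Add(186, 252), Pow(Add(-74, -33), -1)), Function('M')(Function('u')(h))) = Add(Mul(Add(186, 252), Pow(Add(-74, -33), -1)), 7) = Add(Mul(438, Pow(-107, -1)), 7) = Add(Mul(438, Rational(-1, 107)), 7) = Add(Rational(-438, 107), 7) = Rational(311, 107)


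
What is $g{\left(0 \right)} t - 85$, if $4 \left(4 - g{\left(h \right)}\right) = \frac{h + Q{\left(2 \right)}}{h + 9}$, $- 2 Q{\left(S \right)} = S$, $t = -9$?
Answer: $- \frac{485}{4} \approx -121.25$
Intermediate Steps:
$Q{\left(S \right)} = - \frac{S}{2}$
$g{\left(h \right)} = 4 - \frac{-1 + h}{4 \left(9 + h\right)}$ ($g{\left(h \right)} = 4 - \frac{\left(h - 1\right) \frac{1}{h + 9}}{4} = 4 - \frac{\left(h - 1\right) \frac{1}{9 + h}}{4} = 4 - \frac{\left(-1 + h\right) \frac{1}{9 + h}}{4} = 4 - \frac{\frac{1}{9 + h} \left(-1 + h\right)}{4} = 4 - \frac{-1 + h}{4 \left(9 + h\right)}$)
$g{\left(0 \right)} t - 85 = \frac{5 \left(29 + 3 \cdot 0\right)}{4 \left(9 + 0\right)} \left(-9\right) - 85 = \frac{5 \left(29 + 0\right)}{4 \cdot 9} \left(-9\right) - 85 = \frac{5}{4} \cdot \frac{1}{9} \cdot 29 \left(-9\right) - 85 = \frac{145}{36} \left(-9\right) - 85 = - \frac{145}{4} - 85 = - \frac{485}{4}$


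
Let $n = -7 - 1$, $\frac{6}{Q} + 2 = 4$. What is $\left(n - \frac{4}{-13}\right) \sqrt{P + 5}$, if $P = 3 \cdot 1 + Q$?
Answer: $- \frac{100 \sqrt{11}}{13} \approx -25.513$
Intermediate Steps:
$Q = 3$ ($Q = \frac{6}{-2 + 4} = \frac{6}{2} = 6 \cdot \frac{1}{2} = 3$)
$P = 6$ ($P = 3 \cdot 1 + 3 = 3 + 3 = 6$)
$n = -8$
$\left(n - \frac{4}{-13}\right) \sqrt{P + 5} = \left(-8 - \frac{4}{-13}\right) \sqrt{6 + 5} = \left(-8 - - \frac{4}{13}\right) \sqrt{11} = \left(-8 + \frac{4}{13}\right) \sqrt{11} = - \frac{100 \sqrt{11}}{13}$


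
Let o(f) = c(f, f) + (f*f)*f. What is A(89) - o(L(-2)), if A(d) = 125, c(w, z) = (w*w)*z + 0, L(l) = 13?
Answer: -4269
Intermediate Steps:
c(w, z) = z*w**2 (c(w, z) = w**2*z + 0 = z*w**2 + 0 = z*w**2)
o(f) = 2*f**3 (o(f) = f*f**2 + (f*f)*f = f**3 + f**2*f = f**3 + f**3 = 2*f**3)
A(89) - o(L(-2)) = 125 - 2*13**3 = 125 - 2*2197 = 125 - 1*4394 = 125 - 4394 = -4269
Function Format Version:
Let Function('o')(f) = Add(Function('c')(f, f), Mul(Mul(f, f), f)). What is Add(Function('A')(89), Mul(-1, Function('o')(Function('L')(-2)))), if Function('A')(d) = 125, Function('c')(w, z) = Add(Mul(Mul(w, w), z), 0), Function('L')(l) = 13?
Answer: -4269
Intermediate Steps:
Function('c')(w, z) = Mul(z, Pow(w, 2)) (Function('c')(w, z) = Add(Mul(Pow(w, 2), z), 0) = Add(Mul(z, Pow(w, 2)), 0) = Mul(z, Pow(w, 2)))
Function('o')(f) = Mul(2, Pow(f, 3)) (Function('o')(f) = Add(Mul(f, Pow(f, 2)), Mul(Mul(f, f), f)) = Add(Pow(f, 3), Mul(Pow(f, 2), f)) = Add(Pow(f, 3), Pow(f, 3)) = Mul(2, Pow(f, 3)))
Add(Function('A')(89), Mul(-1, Function('o')(Function('L')(-2)))) = Add(125, Mul(-1, Mul(2, Pow(13, 3)))) = Add(125, Mul(-1, Mul(2, 2197))) = Add(125, Mul(-1, 4394)) = Add(125, -4394) = -4269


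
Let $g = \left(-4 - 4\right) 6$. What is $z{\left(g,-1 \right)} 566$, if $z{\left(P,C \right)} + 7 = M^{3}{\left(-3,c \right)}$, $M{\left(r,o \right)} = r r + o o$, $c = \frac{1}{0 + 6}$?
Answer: $\frac{9622433839}{23328} \approx 4.1248 \cdot 10^{5}$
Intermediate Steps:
$g = -48$ ($g = \left(-4 - 4\right) 6 = \left(-8\right) 6 = -48$)
$c = \frac{1}{6} \approx 0.16667$
$M{\left(r,o \right)} = o^{2} + r^{2}$ ($M{\left(r,o \right)} = r^{2} + o^{2} = o^{2} + r^{2}$)
$z{\left(P,C \right)} = \frac{34001533}{46656}$ ($z{\left(P,C \right)} = -7 + \left(\left(\frac{1}{6}\right)^{2} + \left(-3\right)^{2}\right)^{3} = -7 + \left(\frac{1}{36} + 9\right)^{3} = -7 + \left(\frac{325}{36}\right)^{3} = -7 + \frac{34328125}{46656} = \frac{34001533}{46656}$)
$z{\left(g,-1 \right)} 566 = \frac{34001533}{46656} \cdot 566 = \frac{9622433839}{23328}$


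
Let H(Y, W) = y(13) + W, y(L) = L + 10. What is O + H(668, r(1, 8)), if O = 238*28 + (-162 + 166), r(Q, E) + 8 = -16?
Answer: 6667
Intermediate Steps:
y(L) = 10 + L
r(Q, E) = -24 (r(Q, E) = -8 - 16 = -24)
H(Y, W) = 23 + W (H(Y, W) = (10 + 13) + W = 23 + W)
O = 6668 (O = 6664 + 4 = 6668)
O + H(668, r(1, 8)) = 6668 + (23 - 24) = 6668 - 1 = 6667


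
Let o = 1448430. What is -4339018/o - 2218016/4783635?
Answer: -798963976177/230958681435 ≈ -3.4593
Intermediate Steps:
-4339018/o - 2218016/4783635 = -4339018/1448430 - 2218016/4783635 = -4339018*1/1448430 - 2218016*1/4783635 = -2169509/724215 - 2218016/4783635 = -798963976177/230958681435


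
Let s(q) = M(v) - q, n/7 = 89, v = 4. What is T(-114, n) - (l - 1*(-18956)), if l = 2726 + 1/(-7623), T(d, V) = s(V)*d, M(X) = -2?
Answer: 377856865/7623 ≈ 49568.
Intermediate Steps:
n = 623 (n = 7*89 = 623)
s(q) = -2 - q
T(d, V) = d*(-2 - V) (T(d, V) = (-2 - V)*d = d*(-2 - V))
l = 20780297/7623 (l = 2726 - 1/7623 = 20780297/7623 ≈ 2726.0)
T(-114, n) - (l - 1*(-18956)) = -1*(-114)*(2 + 623) - (20780297/7623 - 1*(-18956)) = -1*(-114)*625 - (20780297/7623 + 18956) = 71250 - 1*165281885/7623 = 71250 - 165281885/7623 = 377856865/7623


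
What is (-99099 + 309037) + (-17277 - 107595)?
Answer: 85066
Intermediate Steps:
(-99099 + 309037) + (-17277 - 107595) = 209938 - 124872 = 85066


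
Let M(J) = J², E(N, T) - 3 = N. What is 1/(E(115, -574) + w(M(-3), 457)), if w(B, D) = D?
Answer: 1/575 ≈ 0.0017391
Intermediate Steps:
E(N, T) = 3 + N
1/(E(115, -574) + w(M(-3), 457)) = 1/((3 + 115) + 457) = 1/(118 + 457) = 1/575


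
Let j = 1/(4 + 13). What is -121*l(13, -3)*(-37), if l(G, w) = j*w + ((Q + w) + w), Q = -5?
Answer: -850630/17 ≈ -50037.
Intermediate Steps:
j = 1/17 ≈ 0.058824
l(G, w) = -5 + 35*w/17 (l(G, w) = w/17 + ((-5 + w) + w) = w/17 + (-5 + 2*w) = -5 + 35*w/17)
-121*l(13, -3)*(-37) = -121*(-5 + (35/17)*(-3))*(-37) = -121*(-5 - 105/17)*(-37) = -121*(-190/17)*(-37) = (22990/17)*(-37) = -850630/17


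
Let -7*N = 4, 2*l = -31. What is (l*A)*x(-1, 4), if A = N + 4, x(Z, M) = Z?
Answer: 372/7 ≈ 53.143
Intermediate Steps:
l = -31/2 (l = (½)*(-31) = -31/2 ≈ -15.500)
N = -4/7 (N = -⅐*4 = -4/7 ≈ -0.57143)
A = 24/7 (A = -4/7 + 4 = 24/7 ≈ 3.4286)
(l*A)*x(-1, 4) = -31/2*24/7*(-1) = -372/7*(-1) = 372/7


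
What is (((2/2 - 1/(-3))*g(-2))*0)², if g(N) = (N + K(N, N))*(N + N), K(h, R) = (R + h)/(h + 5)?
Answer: 0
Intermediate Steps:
K(h, R) = (R + h)/(5 + h)
g(N) = 2*N*(N + 2*N/(5 + N)) (g(N) = (N + (N + N)/(5 + N))*(N + N) = (N + (2*N)/(5 + N))*(2*N) = (N + 2*N/(5 + N))*(2*N) = 2*N*(N + 2*N/(5 + N)))
(((2/2 - 1/(-3))*g(-2))*0)² = (((2/2 - 1/(-3))*(2*(-2)²*(7 - 2)/(5 - 2)))*0)² = (((2*(½) - 1*(-⅓))*(2*4*5/3))*0)² = (((1 + ⅓)*(2*4*(⅓)*5))*0)² = (((4/3)*(40/3))*0)² = ((160/9)*0)² = 0² = 0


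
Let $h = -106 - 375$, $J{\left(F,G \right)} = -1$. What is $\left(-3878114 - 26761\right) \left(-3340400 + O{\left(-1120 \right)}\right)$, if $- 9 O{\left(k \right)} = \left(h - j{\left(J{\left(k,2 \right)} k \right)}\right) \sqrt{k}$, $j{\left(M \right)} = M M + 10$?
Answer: $13043844450000 - 2177863330500 i \sqrt{70} \approx 1.3044 \cdot 10^{13} - 1.8221 \cdot 10^{13} i$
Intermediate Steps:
$h = -481$
$j{\left(M \right)} = 10 + M^{2}$ ($j{\left(M \right)} = M^{2} + 10 = 10 + M^{2}$)
$O{\left(k \right)} = - \frac{\sqrt{k} \left(-491 - k^{2}\right)}{9}$ ($O{\left(k \right)} = - \frac{\left(-481 - \left(10 + \left(- k\right)^{2}\right)\right) \sqrt{k}}{9} = - \frac{\left(-481 - \left(10 + k^{2}\right)\right) \sqrt{k}}{9} = - \frac{\left(-491 - k^{2}\right) \sqrt{k}}{9} = - \frac{\sqrt{k} \left(-491 - k^{2}\right)}{9}$)
$\left(-3878114 - 26761\right) \left(-3340400 + O{\left(-1120 \right)}\right) = \left(-3878114 - 26761\right) \left(-3340400 + \frac{\sqrt{-1120} \left(491 + \left(-1120\right)^{2}\right)}{9}\right) = - 3904875 \left(-3340400 + \frac{4 i \sqrt{70} \left(491 + 1254400\right)}{9}\right) = - 3904875 \left(-3340400 + \frac{1}{9} \cdot 4 i \sqrt{70} \cdot 1254891\right) = - 3904875 \left(-3340400 + \frac{1673188 i \sqrt{70}}{3}\right) = 13043844450000 - 2177863330500 i \sqrt{70}$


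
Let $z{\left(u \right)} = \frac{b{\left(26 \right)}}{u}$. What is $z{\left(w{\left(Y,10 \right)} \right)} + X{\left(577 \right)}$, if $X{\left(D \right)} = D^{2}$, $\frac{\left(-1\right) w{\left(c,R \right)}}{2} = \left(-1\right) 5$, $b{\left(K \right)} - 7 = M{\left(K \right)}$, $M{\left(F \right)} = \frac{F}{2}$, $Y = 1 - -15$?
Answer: $332931$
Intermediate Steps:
$Y = 16$ ($Y = 1 + 15 = 16$)
$M{\left(F \right)} = \frac{F}{2}$ ($M{\left(F \right)} = F \frac{1}{2} = \frac{F}{2}$)
$b{\left(K \right)} = 7 + \frac{K}{2}$
$w{\left(c,R \right)} = 10$ ($w{\left(c,R \right)} = - 2 \left(\left(-1\right) 5\right) = \left(-2\right) \left(-5\right) = 10$)
$z{\left(u \right)} = \frac{20}{u}$ ($z{\left(u \right)} = \frac{7 + \frac{1}{2} \cdot 26}{u} = \frac{7 + 13}{u} = \frac{20}{u}$)
$z{\left(w{\left(Y,10 \right)} \right)} + X{\left(577 \right)} = \frac{20}{10} + 577^{2} = 20 \cdot \frac{1}{10} + 332929 = 2 + 332929 = 332931$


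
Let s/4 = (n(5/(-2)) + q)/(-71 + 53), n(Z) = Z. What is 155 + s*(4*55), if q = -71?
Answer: 11245/3 ≈ 3748.3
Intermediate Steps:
s = 49/3 (s = 4*((5/(-2) - 71)/(-71 + 53)) = 4*((5*(-1/2) - 71)/(-18)) = 4*((-5/2 - 71)*(-1/18)) = 4*(-147/2*(-1/18)) = 4*(49/12) = 49/3 ≈ 16.333)
155 + s*(4*55) = 155 + 49*(4*55)/3 = 155 + (49/3)*220 = 155 + 10780/3 = 11245/3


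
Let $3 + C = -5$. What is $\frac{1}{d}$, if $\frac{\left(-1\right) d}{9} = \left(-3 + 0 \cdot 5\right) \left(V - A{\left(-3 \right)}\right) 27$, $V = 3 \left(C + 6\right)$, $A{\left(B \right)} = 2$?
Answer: $- \frac{1}{5832} \approx -0.00017147$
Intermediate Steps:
$C = -8$ ($C = -3 - 5 = -8$)
$V = -6$ ($V = 3 \left(-8 + 6\right) = 3 \left(-2\right) = -6$)
$d = -5832$ ($d = - 9 \left(-3 + 0 \cdot 5\right) \left(-6 - 2\right) 27 = - 9 \left(-3 + 0\right) \left(-6 - 2\right) 27 = - 9 \left(-3\right) \left(-8\right) 27 = - 9 \cdot 24 \cdot 27 = \left(-9\right) 648 = -5832$)
$\frac{1}{d} = \frac{1}{-5832} = - \frac{1}{5832}$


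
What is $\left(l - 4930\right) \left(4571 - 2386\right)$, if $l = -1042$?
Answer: $-13048820$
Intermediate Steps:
$\left(l - 4930\right) \left(4571 - 2386\right) = \left(-1042 - 4930\right) \left(4571 - 2386\right) = \left(-5972\right) 2185 = -13048820$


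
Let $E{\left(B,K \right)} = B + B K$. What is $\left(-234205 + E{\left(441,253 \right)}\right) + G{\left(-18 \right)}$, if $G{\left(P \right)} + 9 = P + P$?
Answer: $-122236$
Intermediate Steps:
$G{\left(P \right)} = -9 + 2 P$ ($G{\left(P \right)} = -9 + \left(P + P\right) = -9 + 2 P$)
$\left(-234205 + E{\left(441,253 \right)}\right) + G{\left(-18 \right)} = \left(-234205 + 441 \left(1 + 253\right)\right) + \left(-9 + 2 \left(-18\right)\right) = \left(-234205 + 441 \cdot 254\right) - 45 = \left(-234205 + 112014\right) - 45 = -122191 - 45 = -122236$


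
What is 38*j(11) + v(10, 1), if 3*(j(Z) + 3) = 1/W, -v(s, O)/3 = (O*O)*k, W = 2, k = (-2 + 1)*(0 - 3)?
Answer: -350/3 ≈ -116.67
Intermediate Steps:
k = 3 (k = -1*(-3) = 3)
v(s, O) = -9*O**2 (v(s, O) = -3*O*O*3 = -3*O**2*3 = -9*O**2)
j(Z) = -17/6 (j(Z) = -3 + (1/3)/2 = -3 + (1/3)*(1/2) = -3 + 1/6 = -17/6)
38*j(11) + v(10, 1) = 38*(-17/6) - 9*1**2 = -323/3 - 9*1 = -323/3 - 9 = -350/3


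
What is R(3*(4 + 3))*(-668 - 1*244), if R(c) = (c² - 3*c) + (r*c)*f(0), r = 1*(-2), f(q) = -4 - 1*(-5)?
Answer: -306432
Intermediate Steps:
f(q) = 1 (f(q) = -4 + 5 = 1)
r = -2
R(c) = c² - 5*c (R(c) = (c² - 3*c) - 2*c*1 = (c² - 3*c) - 2*c = c² - 5*c)
R(3*(4 + 3))*(-668 - 1*244) = ((3*(4 + 3))*(-5 + 3*(4 + 3)))*(-668 - 1*244) = ((3*7)*(-5 + 3*7))*(-668 - 244) = (21*(-5 + 21))*(-912) = (21*16)*(-912) = 336*(-912) = -306432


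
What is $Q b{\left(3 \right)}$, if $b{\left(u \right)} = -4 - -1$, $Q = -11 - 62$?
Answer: $219$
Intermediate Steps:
$Q = -73$ ($Q = -11 - 62 = -73$)
$b{\left(u \right)} = -3$ ($b{\left(u \right)} = -4 + 1 = -3$)
$Q b{\left(3 \right)} = \left(-73\right) \left(-3\right) = 219$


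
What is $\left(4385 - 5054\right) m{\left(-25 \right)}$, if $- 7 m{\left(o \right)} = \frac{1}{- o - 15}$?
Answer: $\frac{669}{70} \approx 9.5571$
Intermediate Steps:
$m{\left(o \right)} = - \frac{1}{7 \left(-15 - o\right)}$ ($m{\left(o \right)} = - \frac{1}{7 \left(- o - 15\right)} = - \frac{1}{7 \left(-15 - o\right)}$)
$\left(4385 - 5054\right) m{\left(-25 \right)} = \left(4385 - 5054\right) \frac{1}{7 \left(15 - 25\right)} = \left(4385 - 5054\right) \frac{1}{7 \left(-10\right)} = - 669 \cdot \frac{1}{7} \left(- \frac{1}{10}\right) = \left(-669\right) \left(- \frac{1}{70}\right) = \frac{669}{70}$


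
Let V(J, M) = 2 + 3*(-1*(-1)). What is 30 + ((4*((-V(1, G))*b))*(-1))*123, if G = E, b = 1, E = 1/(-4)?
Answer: 2490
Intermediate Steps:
E = -¼ ≈ -0.25000
G = -¼ ≈ -0.25000
V(J, M) = 5 (V(J, M) = 2 + 3*1 = 2 + 3 = 5)
30 + ((4*((-V(1, G))*b))*(-1))*123 = 30 + ((4*(-1*5*1))*(-1))*123 = 30 + ((4*(-5*1))*(-1))*123 = 30 + ((4*(-5))*(-1))*123 = 30 - 20*(-1)*123 = 30 + 20*123 = 30 + 2460 = 2490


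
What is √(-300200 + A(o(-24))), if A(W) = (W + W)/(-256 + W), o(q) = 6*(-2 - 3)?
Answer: I*√6138785510/143 ≈ 547.91*I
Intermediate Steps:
o(q) = -30 (o(q) = 6*(-5) = -30)
A(W) = 2*W/(-256 + W) (A(W) = (2*W)/(-256 + W) = 2*W/(-256 + W))
√(-300200 + A(o(-24))) = √(-300200 + 2*(-30)/(-256 - 30)) = √(-300200 + 2*(-30)/(-286)) = √(-300200 + 2*(-30)*(-1/286)) = √(-300200 + 30/143) = √(-42928570/143) = I*√6138785510/143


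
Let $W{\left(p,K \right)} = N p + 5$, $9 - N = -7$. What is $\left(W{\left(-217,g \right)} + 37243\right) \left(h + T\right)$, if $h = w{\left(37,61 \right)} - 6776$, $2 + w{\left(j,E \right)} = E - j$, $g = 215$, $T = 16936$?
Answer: $343907232$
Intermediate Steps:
$N = 16$ ($N = 9 - -7 = 9 + 7 = 16$)
$w{\left(j,E \right)} = -2 + E - j$ ($w{\left(j,E \right)} = -2 + \left(E - j\right) = -2 + E - j$)
$h = -6754$ ($h = \left(-2 + 61 - 37\right) - 6776 = 22 - 6776 = -6754$)
$W{\left(p,K \right)} = 5 + 16 p$ ($W{\left(p,K \right)} = 16 p + 5 = 5 + 16 p$)
$\left(W{\left(-217,g \right)} + 37243\right) \left(h + T\right) = \left(\left(5 + 16 \left(-217\right)\right) + 37243\right) \left(-6754 + 16936\right) = \left(\left(5 - 3472\right) + 37243\right) 10182 = \left(-3467 + 37243\right) 10182 = 33776 \cdot 10182 = 343907232$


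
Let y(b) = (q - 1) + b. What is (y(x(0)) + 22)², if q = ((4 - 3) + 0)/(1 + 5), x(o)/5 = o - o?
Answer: 16129/36 ≈ 448.03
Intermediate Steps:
x(o) = 0 (x(o) = 5*(o - o) = 5*0 = 0)
q = ⅙ (q = (1 + 0)/6 = 1*(⅙) = ⅙ ≈ 0.16667)
y(b) = -⅚ + b (y(b) = (⅙ - 1) + b = -⅚ + b)
(y(x(0)) + 22)² = ((-⅚ + 0) + 22)² = (-⅚ + 22)² = (127/6)² = 16129/36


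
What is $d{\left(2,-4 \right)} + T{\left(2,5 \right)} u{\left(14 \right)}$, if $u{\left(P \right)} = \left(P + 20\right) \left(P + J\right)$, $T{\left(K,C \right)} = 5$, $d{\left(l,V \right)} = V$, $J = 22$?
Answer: $6116$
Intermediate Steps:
$u{\left(P \right)} = \left(20 + P\right) \left(22 + P\right)$ ($u{\left(P \right)} = \left(P + 20\right) \left(P + 22\right) = \left(20 + P\right) \left(22 + P\right)$)
$d{\left(2,-4 \right)} + T{\left(2,5 \right)} u{\left(14 \right)} = -4 + 5 \left(440 + 14^{2} + 42 \cdot 14\right) = -4 + 5 \left(440 + 196 + 588\right) = -4 + 5 \cdot 1224 = -4 + 6120 = 6116$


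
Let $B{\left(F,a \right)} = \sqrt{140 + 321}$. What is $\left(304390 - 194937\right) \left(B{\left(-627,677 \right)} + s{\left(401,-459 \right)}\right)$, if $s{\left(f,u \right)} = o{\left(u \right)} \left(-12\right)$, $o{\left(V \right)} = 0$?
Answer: $109453 \sqrt{461} \approx 2.3501 \cdot 10^{6}$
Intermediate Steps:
$B{\left(F,a \right)} = \sqrt{461}$
$s{\left(f,u \right)} = 0$ ($s{\left(f,u \right)} = 0 \left(-12\right) = 0$)
$\left(304390 - 194937\right) \left(B{\left(-627,677 \right)} + s{\left(401,-459 \right)}\right) = \left(304390 - 194937\right) \left(\sqrt{461} + 0\right) = 109453 \sqrt{461}$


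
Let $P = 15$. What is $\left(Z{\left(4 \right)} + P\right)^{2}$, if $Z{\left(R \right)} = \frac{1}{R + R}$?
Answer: $\frac{14641}{64} \approx 228.77$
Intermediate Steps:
$Z{\left(R \right)} = \frac{1}{2 R}$
$\left(Z{\left(4 \right)} + P\right)^{2} = \left(\frac{1}{2 \cdot 4} + 15\right)^{2} = \left(\frac{1}{2} \cdot \frac{1}{4} + 15\right)^{2} = \left(\frac{1}{8} + 15\right)^{2} = \left(\frac{121}{8}\right)^{2} = \frac{14641}{64}$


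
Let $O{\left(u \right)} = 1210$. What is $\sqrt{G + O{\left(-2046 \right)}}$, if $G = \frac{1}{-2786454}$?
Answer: $\frac{\sqrt{1043870481010434}}{928818} \approx 34.785$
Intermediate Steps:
$G = - \frac{1}{2786454} \approx -3.5888 \cdot 10^{-7}$
$\sqrt{G + O{\left(-2046 \right)}} = \sqrt{- \frac{1}{2786454} + 1210} = \sqrt{\frac{3371609339}{2786454}} = \frac{\sqrt{1043870481010434}}{928818}$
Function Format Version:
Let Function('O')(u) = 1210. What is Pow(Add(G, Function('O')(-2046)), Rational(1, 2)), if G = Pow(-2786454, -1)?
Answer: Mul(Rational(1, 928818), Pow(1043870481010434, Rational(1, 2))) ≈ 34.785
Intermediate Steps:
G = Rational(-1, 2786454) ≈ -3.5888e-7
Pow(Add(G, Function('O')(-2046)), Rational(1, 2)) = Pow(Add(Rational(-1, 2786454), 1210), Rational(1, 2)) = Pow(Rational(3371609339, 2786454), Rational(1, 2)) = Mul(Rational(1, 928818), Pow(1043870481010434, Rational(1, 2)))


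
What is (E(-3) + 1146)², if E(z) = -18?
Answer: 1272384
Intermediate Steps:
(E(-3) + 1146)² = (-18 + 1146)² = 1128² = 1272384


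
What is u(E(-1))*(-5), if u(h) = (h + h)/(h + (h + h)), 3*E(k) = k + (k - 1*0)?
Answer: -10/3 ≈ -3.3333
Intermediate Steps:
E(k) = 2*k/3 (E(k) = (k + (k - 1*0))/3 = (k + (k + 0))/3 = (k + k)/3 = (2*k)/3 = 2*k/3)
u(h) = ⅔ (u(h) = (2*h)/(h + 2*h) = (2*h)/((3*h)) = (2*h)*(1/(3*h)) = ⅔)
u(E(-1))*(-5) = (⅔)*(-5) = -10/3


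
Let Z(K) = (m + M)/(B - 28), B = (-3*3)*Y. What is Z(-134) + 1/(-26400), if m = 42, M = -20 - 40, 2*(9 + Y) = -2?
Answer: -237631/818400 ≈ -0.29036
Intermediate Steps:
Y = -10 (Y = -9 + (½)*(-2) = -9 - 1 = -10)
M = -60
B = 90 (B = -3*3*(-10) = -9*(-10) = 90)
Z(K) = -9/31 (Z(K) = (42 - 60)/(90 - 28) = -18/62 = -18*1/62 = -9/31)
Z(-134) + 1/(-26400) = -9/31 + 1/(-26400) = -9/31 - 1/26400 = -237631/818400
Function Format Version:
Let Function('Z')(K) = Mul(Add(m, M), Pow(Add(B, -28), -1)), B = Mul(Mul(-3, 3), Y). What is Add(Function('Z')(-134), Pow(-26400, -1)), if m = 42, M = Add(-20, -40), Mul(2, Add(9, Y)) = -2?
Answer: Rational(-237631, 818400) ≈ -0.29036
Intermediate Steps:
Y = -10 (Y = Add(-9, Mul(Rational(1, 2), -2)) = Add(-9, -1) = -10)
M = -60
B = 90 (B = Mul(Mul(-3, 3), -10) = Mul(-9, -10) = 90)
Function('Z')(K) = Rational(-9, 31) (Function('Z')(K) = Mul(Add(42, -60), Pow(Add(90, -28), -1)) = Mul(-18, Pow(62, -1)) = Mul(-18, Rational(1, 62)) = Rational(-9, 31))
Add(Function('Z')(-134), Pow(-26400, -1)) = Add(Rational(-9, 31), Pow(-26400, -1)) = Add(Rational(-9, 31), Rational(-1, 26400)) = Rational(-237631, 818400)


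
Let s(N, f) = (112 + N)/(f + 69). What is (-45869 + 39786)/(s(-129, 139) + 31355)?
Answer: -16432/84699 ≈ -0.19400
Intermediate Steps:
s(N, f) = (112 + N)/(69 + f)
(-45869 + 39786)/(s(-129, 139) + 31355) = (-45869 + 39786)/((112 - 129)/(69 + 139) + 31355) = -6083/(-17/208 + 31355) = -6083/6521823/208 = -6083*208/6521823 = -16432/84699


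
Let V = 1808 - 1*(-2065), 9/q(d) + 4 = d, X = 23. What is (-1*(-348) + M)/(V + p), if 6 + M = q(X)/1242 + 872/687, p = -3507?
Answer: 68704051/73253436 ≈ 0.93789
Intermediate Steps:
q(d) = 9/(-4 + d)
M = -946757/200146 (M = -6 + ((9/(-4 + 23))/1242 + 872/687) = -6 + ((9/19)*(1/1242) + 872*(1/687)) = -6 + ((9*(1/19))*(1/1242) + 872/687) = -6 + ((9/19)*(1/1242) + 872/687) = -6 + (1/2622 + 872/687) = -6 + 254119/200146 = -946757/200146 ≈ -4.7303)
V = 3873 (V = 1808 + 2065 = 3873)
(-1*(-348) + M)/(V + p) = (-1*(-348) - 946757/200146)/(3873 - 3507) = (348 - 946757/200146)/366 = (68704051/200146)*(1/366) = 68704051/73253436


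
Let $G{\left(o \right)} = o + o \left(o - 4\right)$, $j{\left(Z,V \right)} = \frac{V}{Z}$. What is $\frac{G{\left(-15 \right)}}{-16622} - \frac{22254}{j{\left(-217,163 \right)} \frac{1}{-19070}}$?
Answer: $- \frac{765370630262865}{1354693} \approx -5.6498 \cdot 10^{8}$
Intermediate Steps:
$G{\left(o \right)} = o + o \left(-4 + o\right)$
$\frac{G{\left(-15 \right)}}{-16622} - \frac{22254}{j{\left(-217,163 \right)} \frac{1}{-19070}} = \frac{\left(-15\right) \left(-3 - 15\right)}{-16622} - \frac{22254}{\frac{163}{-217} \frac{1}{-19070}} = \left(-15\right) \left(-18\right) \left(- \frac{1}{16622}\right) - \frac{22254}{163 \left(- \frac{1}{217}\right) \left(- \frac{1}{19070}\right)} = 270 \left(- \frac{1}{16622}\right) - \frac{22254}{\left(- \frac{163}{217}\right) \left(- \frac{1}{19070}\right)} = - \frac{135}{8311} - \frac{22254}{\frac{163}{4138190}} = - \frac{135}{8311} - \frac{92091280260}{163} = - \frac{765370630262865}{1354693}$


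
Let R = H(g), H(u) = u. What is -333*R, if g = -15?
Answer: 4995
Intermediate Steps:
R = -15
-333*R = -333*(-15) = 4995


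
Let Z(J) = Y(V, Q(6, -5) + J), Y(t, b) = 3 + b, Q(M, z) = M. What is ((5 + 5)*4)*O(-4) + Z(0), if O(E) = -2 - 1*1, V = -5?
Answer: -111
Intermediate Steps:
O(E) = -3 (O(E) = -2 - 1 = -3)
Z(J) = 9 + J (Z(J) = 3 + (6 + J) = 9 + J)
((5 + 5)*4)*O(-4) + Z(0) = ((5 + 5)*4)*(-3) + (9 + 0) = (10*4)*(-3) + 9 = 40*(-3) + 9 = -120 + 9 = -111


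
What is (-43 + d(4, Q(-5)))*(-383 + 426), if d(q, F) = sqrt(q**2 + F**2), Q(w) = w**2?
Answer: -1849 + 43*sqrt(641) ≈ -760.33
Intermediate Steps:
d(q, F) = sqrt(F**2 + q**2)
(-43 + d(4, Q(-5)))*(-383 + 426) = (-43 + sqrt(((-5)**2)**2 + 4**2))*(-383 + 426) = (-43 + sqrt(25**2 + 16))*43 = (-43 + sqrt(625 + 16))*43 = (-43 + sqrt(641))*43 = -1849 + 43*sqrt(641)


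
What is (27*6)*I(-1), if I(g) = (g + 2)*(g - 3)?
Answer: -648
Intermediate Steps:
I(g) = (-3 + g)*(2 + g) (I(g) = (2 + g)*(-3 + g) = (-3 + g)*(2 + g))
(27*6)*I(-1) = (27*6)*(-6 + (-1)² - 1*(-1)) = 162*(-6 + 1 + 1) = 162*(-4) = -648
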